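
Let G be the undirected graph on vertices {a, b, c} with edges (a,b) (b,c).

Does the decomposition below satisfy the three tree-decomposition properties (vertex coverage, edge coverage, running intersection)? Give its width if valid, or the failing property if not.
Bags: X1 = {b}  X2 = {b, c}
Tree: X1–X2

No — vertex a appears in no bag.

A tree decomposition must satisfy three properties: every vertex lies in some bag; for every edge, both endpoints lie together in some bag; and for every vertex, the bags containing it form a connected subtree. Here vertex a appears in no bag, so the decomposition is invalid.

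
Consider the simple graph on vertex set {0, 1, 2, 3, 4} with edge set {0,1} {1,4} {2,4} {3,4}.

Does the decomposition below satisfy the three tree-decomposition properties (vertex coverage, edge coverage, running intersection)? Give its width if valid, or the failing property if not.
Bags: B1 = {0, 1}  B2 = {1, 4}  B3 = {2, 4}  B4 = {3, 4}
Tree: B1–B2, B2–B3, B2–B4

Checking the three conditions: (i) the bags cover all of {0, 1, 2, 3, 4}; (ii) for each edge, some bag contains both endpoints; (iii) the bags containing any fixed vertex form a subtree. All hold, so the decomposition is valid with width 2 − 1 = 1.

Yes; width 1.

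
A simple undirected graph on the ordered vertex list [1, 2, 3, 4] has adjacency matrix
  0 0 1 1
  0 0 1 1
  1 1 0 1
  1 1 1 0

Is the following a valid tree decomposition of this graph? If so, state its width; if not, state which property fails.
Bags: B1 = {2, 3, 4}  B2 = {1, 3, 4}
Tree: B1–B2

Yes; width 2.

Checking the three conditions: (i) the bags cover all of {1, 2, 3, 4}; (ii) for each edge, some bag contains both endpoints; (iii) the bags containing any fixed vertex form a subtree. All hold, so the decomposition is valid with width 3 − 1 = 2.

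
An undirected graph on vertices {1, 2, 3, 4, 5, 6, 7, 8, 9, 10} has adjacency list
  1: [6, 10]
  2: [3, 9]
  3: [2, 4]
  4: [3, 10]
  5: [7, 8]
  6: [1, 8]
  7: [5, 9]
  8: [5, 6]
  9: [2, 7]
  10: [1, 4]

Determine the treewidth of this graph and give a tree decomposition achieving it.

Treewidth 2.
One such decomposition:
Bags: B1 = {2, 7, 9}  B2 = {2, 3, 7}  B3 = {3, 4, 7}  B4 = {4, 7, 10}  B5 = {1, 7, 10}  B6 = {1, 6, 7}  B7 = {6, 7, 8}  B8 = {5, 7, 8}
Tree: B1–B2, B2–B3, B3–B4, B4–B5, B5–B6, B6–B7, B7–B8

Each bag holds 3 vertices, so the decomposition has width 2, which upper-bounds the treewidth. The edges 7–9–2–3–4–10–1–6–8–5–7 form a cycle, so G is not a tree and its treewidth is at least 2. Combining the bounds, tw(G) = 2.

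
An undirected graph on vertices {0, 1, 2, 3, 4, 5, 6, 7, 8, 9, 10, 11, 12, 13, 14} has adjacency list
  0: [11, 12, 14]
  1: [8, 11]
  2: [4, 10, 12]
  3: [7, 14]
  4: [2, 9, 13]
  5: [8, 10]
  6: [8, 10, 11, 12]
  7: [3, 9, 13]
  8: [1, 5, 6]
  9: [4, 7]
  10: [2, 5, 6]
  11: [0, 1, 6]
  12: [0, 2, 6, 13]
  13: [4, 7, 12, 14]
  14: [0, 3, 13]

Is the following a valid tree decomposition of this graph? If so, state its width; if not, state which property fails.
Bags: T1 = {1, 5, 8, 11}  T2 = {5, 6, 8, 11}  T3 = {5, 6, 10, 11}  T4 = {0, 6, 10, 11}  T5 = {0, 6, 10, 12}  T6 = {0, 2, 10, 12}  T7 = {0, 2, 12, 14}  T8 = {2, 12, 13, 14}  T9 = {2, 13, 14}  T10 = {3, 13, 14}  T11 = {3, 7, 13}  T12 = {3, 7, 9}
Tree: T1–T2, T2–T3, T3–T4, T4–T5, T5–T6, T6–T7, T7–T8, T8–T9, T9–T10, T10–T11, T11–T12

No — vertex 4 appears in no bag.

A tree decomposition must satisfy three properties: every vertex lies in some bag; for every edge, both endpoints lie together in some bag; and for every vertex, the bags containing it form a connected subtree. Here vertex 4 appears in no bag, so the decomposition is invalid.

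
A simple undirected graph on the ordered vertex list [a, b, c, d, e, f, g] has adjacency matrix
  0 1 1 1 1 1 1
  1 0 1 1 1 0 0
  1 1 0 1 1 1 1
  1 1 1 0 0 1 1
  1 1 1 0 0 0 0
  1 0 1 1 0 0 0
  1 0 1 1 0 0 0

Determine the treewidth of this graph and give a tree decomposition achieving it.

Treewidth 3.
One optimal decomposition is:
Bags: B1 = {a, b, c, d}  B2 = {a, c, d, g}  B3 = {a, c, d, f}  B4 = {a, b, c, e}
Tree: B1–B2, B1–B3, B1–B4

Each bag holds 4 vertices, so the decomposition has width 3, which upper-bounds the treewidth. On the other hand G contains the 4-clique {a, c, d, g}. A clique must lie in a single bag of any decomposition, so no decomposition can have width below 3. Therefore the treewidth is 3.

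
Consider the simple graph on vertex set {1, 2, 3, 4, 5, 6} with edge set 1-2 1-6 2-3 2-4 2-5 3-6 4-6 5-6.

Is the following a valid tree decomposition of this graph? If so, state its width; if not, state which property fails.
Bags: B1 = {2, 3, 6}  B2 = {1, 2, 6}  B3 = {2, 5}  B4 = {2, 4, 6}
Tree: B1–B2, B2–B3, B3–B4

No — edge (6,5) lies in no bag.

A tree decomposition must satisfy three properties: every vertex lies in some bag; for every edge, both endpoints lie together in some bag; and for every vertex, the bags containing it form a connected subtree. Here edge (6,5) lies in no bag, so the decomposition is invalid.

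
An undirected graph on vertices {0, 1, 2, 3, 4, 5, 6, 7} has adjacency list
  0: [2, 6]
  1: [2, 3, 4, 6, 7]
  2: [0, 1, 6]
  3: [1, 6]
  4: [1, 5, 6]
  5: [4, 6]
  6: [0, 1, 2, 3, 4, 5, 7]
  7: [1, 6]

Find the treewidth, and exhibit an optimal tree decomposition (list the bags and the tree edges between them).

The largest bag has 3 vertices, giving width 2; this decomposition certifies tw(G) ≤ 2. On the other hand G contains the 3-clique {0, 2, 6}. A clique must lie in a single bag of any decomposition, so no decomposition can have width below 2. The upper and lower bounds meet at 2, so that is the treewidth.

Treewidth 2.
Bags: B1 = {1, 2, 6}  B2 = {1, 6, 7}  B3 = {1, 3, 6}  B4 = {1, 4, 6}  B5 = {0, 2, 6}  B6 = {4, 5, 6}
Tree: B1–B2, B1–B3, B1–B4, B1–B5, B4–B6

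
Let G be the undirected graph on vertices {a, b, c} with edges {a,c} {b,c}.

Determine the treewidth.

A width-1 tree decomposition is:
Bags: B1 = {b, c}  B2 = {a, c}
Tree: B1–B2
Every bag has size at most 2, so the width is 2 − 1 = 1 and tw(G) ≤ 1. Since G has at least one edge (e.g. c–b), it is not an edgeless graph, so tw(G) ≥ 1. Hence tw(G) = 1 exactly.

1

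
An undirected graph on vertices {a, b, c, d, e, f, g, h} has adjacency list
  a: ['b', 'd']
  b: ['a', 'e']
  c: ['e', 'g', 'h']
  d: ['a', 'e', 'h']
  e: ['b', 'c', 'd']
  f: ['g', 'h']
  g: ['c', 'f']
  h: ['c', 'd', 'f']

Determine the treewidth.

2

A width-2 tree decomposition is:
Bags: B1 = {a, b, d}  B2 = {b, d, e}  B3 = {d, e, h}  B4 = {c, e, h}  B5 = {c, f, h}  B6 = {c, f, g}
Tree: B1–B2, B2–B3, B3–B4, B4–B5, B5–B6
Every bag has size at most 3, so the width is 3 − 1 = 2 and tw(G) ≤ 2. For the lower bound, G contains the cycle a–b–e–d–a, so G is not a forest; only forests have treewidth ≤ 1, hence tw(G) ≥ 2. Hence tw(G) = 2 exactly.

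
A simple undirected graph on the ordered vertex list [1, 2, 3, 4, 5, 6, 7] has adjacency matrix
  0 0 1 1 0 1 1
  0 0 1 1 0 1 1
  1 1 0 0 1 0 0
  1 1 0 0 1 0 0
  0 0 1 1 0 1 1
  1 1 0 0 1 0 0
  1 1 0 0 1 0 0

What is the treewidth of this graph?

3

A width-3 tree decomposition is:
Bags: B1 = {1, 2, 5, 7}  B2 = {1, 2, 3, 5}  B3 = {1, 2, 4, 5}  B4 = {1, 2, 5, 6}
Tree: B1–B2, B2–B3, B3–B4
Each bag holds 4 vertices, so the decomposition has width 3, which upper-bounds the treewidth. For the lower bound: the 4 vertex sets {2,7}, {1,3}, {5}, {4} are disjoint, each induces a connected subgraph, and every pair is joined by at least one edge of G. Contracting each set to a single vertex therefore yields K_{4} as a minor, and since treewidth is minor-monotone, tw(G) ≥ tw(K_{4}) = 3. Hence tw(G) = 3 exactly.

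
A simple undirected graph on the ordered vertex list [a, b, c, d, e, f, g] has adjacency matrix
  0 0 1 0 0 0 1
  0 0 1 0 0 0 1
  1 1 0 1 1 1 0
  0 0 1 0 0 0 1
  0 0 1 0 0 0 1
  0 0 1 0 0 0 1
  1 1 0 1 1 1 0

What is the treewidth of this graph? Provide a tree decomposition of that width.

Treewidth 2.
Bags: B1 = {b, c, g}  B2 = {a, c, g}  B3 = {c, f, g}  B4 = {c, d, g}  B5 = {c, e, g}
Tree: B1–B2, B2–B3, B3–B4, B4–B5

Each bag holds 3 vertices, so the decomposition has width 2, which upper-bounds the treewidth. For the lower bound, G contains the cycle g–b–c–a–g, so G is not a forest; only forests have treewidth ≤ 1, hence tw(G) ≥ 2. Therefore the treewidth is 2.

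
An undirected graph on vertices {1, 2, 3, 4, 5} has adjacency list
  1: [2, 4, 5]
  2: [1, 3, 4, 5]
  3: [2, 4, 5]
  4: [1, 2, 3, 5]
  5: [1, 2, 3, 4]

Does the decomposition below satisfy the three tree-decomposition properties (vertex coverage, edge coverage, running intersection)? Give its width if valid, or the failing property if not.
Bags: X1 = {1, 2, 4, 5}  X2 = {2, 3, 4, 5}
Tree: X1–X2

Vertex coverage: the bags together contain {1, 2, 3, 4, 5}, the full vertex set. Edge coverage: each edge of G has both endpoints in at least one bag. Running intersection: for every vertex, the bags containing it form a connected subtree. All three properties hold, so this is a valid tree decomposition of width max|bag| − 1 = 3, and hence tw(G) ≤ 3.

Yes; width 3.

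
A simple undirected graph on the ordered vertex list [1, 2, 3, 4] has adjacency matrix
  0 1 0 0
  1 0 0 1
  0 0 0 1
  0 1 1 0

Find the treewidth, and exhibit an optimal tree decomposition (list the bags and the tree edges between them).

Treewidth 1.
One optimal decomposition is:
Bags: B1 = {1, 2}  B2 = {2, 4}  B3 = {3, 4}
Tree: B1–B2, B2–B3

Each bag holds 2 vertices, so the decomposition has width 1, which upper-bounds the treewidth. G has an edge, so its treewidth is at least 1. Therefore the treewidth is 1.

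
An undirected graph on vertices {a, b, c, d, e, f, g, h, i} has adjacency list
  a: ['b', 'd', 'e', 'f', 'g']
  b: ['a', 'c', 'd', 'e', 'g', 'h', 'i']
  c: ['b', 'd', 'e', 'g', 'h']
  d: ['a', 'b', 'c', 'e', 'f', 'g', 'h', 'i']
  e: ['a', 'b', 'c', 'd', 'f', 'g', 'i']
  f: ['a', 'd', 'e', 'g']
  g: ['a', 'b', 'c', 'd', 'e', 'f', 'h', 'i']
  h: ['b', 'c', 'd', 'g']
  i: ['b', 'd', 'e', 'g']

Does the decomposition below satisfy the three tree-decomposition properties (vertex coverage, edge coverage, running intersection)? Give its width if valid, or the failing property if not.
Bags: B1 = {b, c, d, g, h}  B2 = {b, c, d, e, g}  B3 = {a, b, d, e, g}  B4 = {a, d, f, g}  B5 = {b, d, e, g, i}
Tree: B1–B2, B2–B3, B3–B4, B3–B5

No — edge (e,f) lies in no bag.

A tree decomposition must satisfy three properties: every vertex lies in some bag; for every edge, both endpoints lie together in some bag; and for every vertex, the bags containing it form a connected subtree. Here edge (e,f) lies in no bag, so the decomposition is invalid.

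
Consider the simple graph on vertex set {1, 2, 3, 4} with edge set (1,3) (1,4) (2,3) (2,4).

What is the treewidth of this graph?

A width-2 tree decomposition is:
Bags: B1 = {1, 2, 3}  B2 = {1, 2, 4}
Tree: B1–B2
The largest bag has 3 vertices, giving width 2; this decomposition certifies tw(G) ≤ 2. Since 1–3–2–4–1 is a cycle in G, G is not acyclic. Forests are exactly the graphs of treewidth ≤ 1, so tw(G) ≥ 2. The upper and lower bounds meet at 2, so that is the treewidth.

2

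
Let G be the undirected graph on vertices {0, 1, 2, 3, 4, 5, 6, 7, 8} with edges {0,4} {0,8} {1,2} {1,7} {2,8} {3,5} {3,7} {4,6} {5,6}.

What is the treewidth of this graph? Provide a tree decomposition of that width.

Each bag holds 3 vertices, so the decomposition has width 2, which upper-bounds the treewidth. Since 0–4–6–5–3–7–1–2–8–0 is a cycle in G, G is not acyclic. Forests are exactly the graphs of treewidth ≤ 1, so tw(G) ≥ 2. Hence tw(G) = 2 exactly.

Treewidth 2.
One optimal decomposition is:
Bags: B1 = {0, 4, 6}  B2 = {0, 5, 6}  B3 = {0, 3, 5}  B4 = {0, 3, 7}  B5 = {0, 1, 7}  B6 = {0, 1, 2}  B7 = {0, 2, 8}
Tree: B1–B2, B2–B3, B3–B4, B4–B5, B5–B6, B6–B7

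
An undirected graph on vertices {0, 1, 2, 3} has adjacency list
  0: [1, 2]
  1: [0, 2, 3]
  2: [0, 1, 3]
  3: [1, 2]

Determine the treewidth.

A width-2 tree decomposition is:
Bags: B1 = {0, 1, 2}  B2 = {1, 2, 3}
Tree: B1–B2
The largest bag has 3 vertices, giving width 2; this decomposition certifies tw(G) ≤ 2. On the other hand G contains the 3-clique {0, 1, 2}. A clique must lie in a single bag of any decomposition, so no decomposition can have width below 2. The upper and lower bounds meet at 2, so that is the treewidth.

2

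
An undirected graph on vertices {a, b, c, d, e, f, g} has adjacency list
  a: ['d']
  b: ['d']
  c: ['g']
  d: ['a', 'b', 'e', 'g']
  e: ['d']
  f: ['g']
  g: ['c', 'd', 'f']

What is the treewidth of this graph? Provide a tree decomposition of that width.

The largest bag has 2 vertices, giving width 1; this decomposition certifies tw(G) ≤ 1. Since G has at least one edge (e.g. e–d), it is not an edgeless graph, so tw(G) ≥ 1. The upper and lower bounds meet at 1, so that is the treewidth.

Treewidth 1.
One such decomposition:
Bags: B1 = {d, e}  B2 = {d, g}  B3 = {c, g}  B4 = {a, d}  B5 = {b, d}  B6 = {f, g}
Tree: B1–B2, B2–B3, B2–B4, B1–B5, B3–B6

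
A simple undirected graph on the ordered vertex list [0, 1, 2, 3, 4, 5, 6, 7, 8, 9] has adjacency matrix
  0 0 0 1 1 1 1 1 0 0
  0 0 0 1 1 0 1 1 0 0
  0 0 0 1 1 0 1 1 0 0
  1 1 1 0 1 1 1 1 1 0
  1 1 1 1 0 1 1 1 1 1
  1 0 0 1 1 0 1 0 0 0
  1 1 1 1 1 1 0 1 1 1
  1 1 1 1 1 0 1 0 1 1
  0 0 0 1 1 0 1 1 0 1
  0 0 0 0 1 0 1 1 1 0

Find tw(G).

A width-4 tree decomposition is:
Bags: B1 = {3, 4, 6, 7, 8}  B2 = {4, 6, 7, 8, 9}  B3 = {2, 3, 4, 6, 7}  B4 = {1, 3, 4, 6, 7}  B5 = {0, 3, 4, 6, 7}  B6 = {0, 3, 4, 5, 6}
Tree: B1–B2, B1–B3, B1–B4, B1–B5, B5–B6
Every bag has size at most 5, so the width is 5 − 1 = 4 and tw(G) ≤ 4. For the lower bound, the 5 vertices {4, 6, 7, 8, 9} are pairwise adjacent, and any tree decomposition puts a clique entirely inside one bag — forcing width ≥ 4. Combining the bounds, tw(G) = 4.

4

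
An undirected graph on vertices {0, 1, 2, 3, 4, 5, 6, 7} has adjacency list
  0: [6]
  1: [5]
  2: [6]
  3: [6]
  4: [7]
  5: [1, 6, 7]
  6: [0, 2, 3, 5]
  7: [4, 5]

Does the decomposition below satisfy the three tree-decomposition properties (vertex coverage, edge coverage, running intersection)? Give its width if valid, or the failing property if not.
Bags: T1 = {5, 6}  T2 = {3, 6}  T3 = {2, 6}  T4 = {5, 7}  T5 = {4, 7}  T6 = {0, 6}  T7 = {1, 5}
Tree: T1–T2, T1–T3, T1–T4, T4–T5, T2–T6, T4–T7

Yes; width 1.

Vertex coverage: the bags together contain {0, 1, 2, 3, 4, 5, 6, 7}, the full vertex set. Edge coverage: each edge of G has both endpoints in at least one bag. Running intersection: for every vertex, the bags containing it form a connected subtree. All three properties hold, so this is a valid tree decomposition of width max|bag| − 1 = 1, and hence tw(G) ≤ 1.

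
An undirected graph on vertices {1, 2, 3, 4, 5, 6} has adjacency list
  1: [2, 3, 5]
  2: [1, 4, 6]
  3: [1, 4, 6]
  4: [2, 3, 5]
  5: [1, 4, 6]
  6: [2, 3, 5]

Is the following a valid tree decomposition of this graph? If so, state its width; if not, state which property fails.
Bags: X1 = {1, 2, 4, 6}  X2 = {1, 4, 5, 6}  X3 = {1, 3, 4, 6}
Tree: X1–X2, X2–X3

Checking the three conditions: (i) the bags cover all of {1, 2, 3, 4, 5, 6}; (ii) for each edge, some bag contains both endpoints; (iii) the bags containing any fixed vertex form a subtree. All hold, so the decomposition is valid with width 4 − 1 = 3.

Yes; width 3.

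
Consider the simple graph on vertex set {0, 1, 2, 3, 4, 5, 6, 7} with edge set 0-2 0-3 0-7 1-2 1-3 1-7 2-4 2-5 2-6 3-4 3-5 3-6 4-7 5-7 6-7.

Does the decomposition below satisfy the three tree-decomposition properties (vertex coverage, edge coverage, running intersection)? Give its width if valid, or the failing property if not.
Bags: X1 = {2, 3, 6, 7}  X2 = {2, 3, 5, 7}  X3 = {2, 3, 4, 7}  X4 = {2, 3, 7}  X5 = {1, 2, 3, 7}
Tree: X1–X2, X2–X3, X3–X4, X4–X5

A tree decomposition must satisfy three properties: every vertex lies in some bag; for every edge, both endpoints lie together in some bag; and for every vertex, the bags containing it form a connected subtree. Here vertex 0 appears in no bag, so the decomposition is invalid.

No — vertex 0 appears in no bag.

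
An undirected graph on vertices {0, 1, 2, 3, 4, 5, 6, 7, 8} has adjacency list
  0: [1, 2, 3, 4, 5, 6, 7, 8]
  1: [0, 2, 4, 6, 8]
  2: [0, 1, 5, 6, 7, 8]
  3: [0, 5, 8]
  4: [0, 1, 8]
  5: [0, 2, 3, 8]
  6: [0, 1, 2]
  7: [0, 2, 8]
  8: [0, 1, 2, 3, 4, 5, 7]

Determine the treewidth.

A width-3 tree decomposition is:
Bags: B1 = {0, 1, 4, 8}  B2 = {0, 1, 2, 8}  B3 = {0, 2, 7, 8}  B4 = {0, 1, 2, 6}  B5 = {0, 2, 5, 8}  B6 = {0, 3, 5, 8}
Tree: B1–B2, B2–B3, B2–B4, B3–B5, B5–B6
Each bag holds 4 vertices, so the decomposition has width 3, which upper-bounds the treewidth. For the lower bound, the 4 vertices {0, 1, 2, 8} are pairwise adjacent, and any tree decomposition puts a clique entirely inside one bag — forcing width ≥ 3. The upper and lower bounds meet at 3, so that is the treewidth.

3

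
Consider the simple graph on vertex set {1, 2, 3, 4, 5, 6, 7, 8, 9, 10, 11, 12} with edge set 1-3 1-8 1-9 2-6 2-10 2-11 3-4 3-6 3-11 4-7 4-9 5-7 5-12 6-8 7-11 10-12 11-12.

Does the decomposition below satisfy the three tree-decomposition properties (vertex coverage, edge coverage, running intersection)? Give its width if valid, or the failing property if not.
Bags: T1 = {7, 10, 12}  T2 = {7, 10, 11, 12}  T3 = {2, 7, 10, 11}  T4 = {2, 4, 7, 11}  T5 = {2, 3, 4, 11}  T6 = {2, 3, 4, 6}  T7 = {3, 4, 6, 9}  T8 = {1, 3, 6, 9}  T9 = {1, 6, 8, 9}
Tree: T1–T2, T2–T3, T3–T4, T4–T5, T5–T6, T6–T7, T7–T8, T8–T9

No — vertex 5 appears in no bag.

A tree decomposition must satisfy three properties: every vertex lies in some bag; for every edge, both endpoints lie together in some bag; and for every vertex, the bags containing it form a connected subtree. Here vertex 5 appears in no bag, so the decomposition is invalid.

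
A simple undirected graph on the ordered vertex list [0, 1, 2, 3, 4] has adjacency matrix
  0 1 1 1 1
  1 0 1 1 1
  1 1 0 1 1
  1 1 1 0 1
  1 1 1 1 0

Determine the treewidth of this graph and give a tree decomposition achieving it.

A single bag containing all 5 vertices is trivially a valid decomposition of width 4. For the lower bound, the 5 vertices {0, 1, 2, 3, 4} are pairwise adjacent, and any tree decomposition puts a clique entirely inside one bag — forcing width ≥ 4. The upper and lower bounds meet at 4, so that is the treewidth.

Treewidth 4.
Bags: B1 = {0, 1, 2, 3, 4}
Tree: (single bag)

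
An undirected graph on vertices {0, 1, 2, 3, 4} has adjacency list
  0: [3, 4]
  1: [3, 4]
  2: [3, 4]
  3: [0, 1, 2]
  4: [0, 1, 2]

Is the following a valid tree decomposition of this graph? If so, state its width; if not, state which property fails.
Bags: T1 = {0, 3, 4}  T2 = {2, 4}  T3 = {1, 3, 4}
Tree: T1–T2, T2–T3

A tree decomposition must satisfy three properties: every vertex lies in some bag; for every edge, both endpoints lie together in some bag; and for every vertex, the bags containing it form a connected subtree. Here edge (3,2) lies in no bag, so the decomposition is invalid.

No — edge (3,2) lies in no bag.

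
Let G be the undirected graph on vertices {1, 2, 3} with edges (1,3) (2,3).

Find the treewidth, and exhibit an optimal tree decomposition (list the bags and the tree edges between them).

Every bag has size at most 2, so the width is 2 − 1 = 1 and tw(G) ≤ 1. G has an edge, so its treewidth is at least 1. Combining the bounds, tw(G) = 1.

Treewidth 1.
Bags: B1 = {1, 3}  B2 = {2, 3}
Tree: B1–B2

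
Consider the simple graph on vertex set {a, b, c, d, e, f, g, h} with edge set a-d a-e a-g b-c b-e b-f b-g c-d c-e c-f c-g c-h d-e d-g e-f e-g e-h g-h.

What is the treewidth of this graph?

A width-3 tree decomposition is:
Bags: B1 = {b, c, e, g}  B2 = {b, c, e, f}  B3 = {c, d, e, g}  B4 = {c, e, g, h}  B5 = {a, d, e, g}
Tree: B1–B2, B1–B3, B3–B4, B3–B5
Every bag has size at most 4, so the width is 4 − 1 = 3 and tw(G) ≤ 3. Conversely, {c, d, e, g} is a clique of size 4, and the vertices of any clique must share a bag in every tree decomposition; so some bag has ≥ 4 vertices and tw(G) ≥ 3. Combining the bounds, tw(G) = 3.

3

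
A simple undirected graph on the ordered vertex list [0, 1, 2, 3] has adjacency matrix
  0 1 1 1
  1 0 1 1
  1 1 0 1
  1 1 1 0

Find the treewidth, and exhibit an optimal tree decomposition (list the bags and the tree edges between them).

Treewidth 3.
One such decomposition:
Bags: B1 = {0, 1, 2, 3}
Tree: (single bag)

A single bag containing all 4 vertices is trivially a valid decomposition of width 3. For the lower bound, the 4 vertices {0, 1, 2, 3} are pairwise adjacent, and any tree decomposition puts a clique entirely inside one bag — forcing width ≥ 3. The upper and lower bounds meet at 3, so that is the treewidth.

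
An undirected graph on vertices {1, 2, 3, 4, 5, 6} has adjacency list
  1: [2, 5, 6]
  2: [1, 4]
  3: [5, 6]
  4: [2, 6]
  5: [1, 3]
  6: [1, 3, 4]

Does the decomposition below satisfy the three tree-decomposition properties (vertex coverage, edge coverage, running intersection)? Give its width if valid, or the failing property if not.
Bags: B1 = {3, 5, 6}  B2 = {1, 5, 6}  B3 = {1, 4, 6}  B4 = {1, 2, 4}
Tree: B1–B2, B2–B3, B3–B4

Yes; width 2.

Checking the three conditions: (i) the bags cover all of {1, 2, 3, 4, 5, 6}; (ii) for each edge, some bag contains both endpoints; (iii) the bags containing any fixed vertex form a subtree. All hold, so the decomposition is valid with width 3 − 1 = 2.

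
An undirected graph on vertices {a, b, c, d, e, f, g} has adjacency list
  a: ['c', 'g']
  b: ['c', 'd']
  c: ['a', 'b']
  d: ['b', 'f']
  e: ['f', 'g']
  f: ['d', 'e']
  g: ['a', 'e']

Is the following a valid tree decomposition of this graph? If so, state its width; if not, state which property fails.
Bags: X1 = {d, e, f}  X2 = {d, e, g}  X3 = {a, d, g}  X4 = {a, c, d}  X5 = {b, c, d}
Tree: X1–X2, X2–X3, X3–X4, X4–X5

Yes; width 2.

Vertex coverage: the bags together contain {a, b, c, d, e, f, g}, the full vertex set. Edge coverage: each edge of G has both endpoints in at least one bag. Running intersection: for every vertex, the bags containing it form a connected subtree. All three properties hold, so this is a valid tree decomposition of width max|bag| − 1 = 2, and hence tw(G) ≤ 2.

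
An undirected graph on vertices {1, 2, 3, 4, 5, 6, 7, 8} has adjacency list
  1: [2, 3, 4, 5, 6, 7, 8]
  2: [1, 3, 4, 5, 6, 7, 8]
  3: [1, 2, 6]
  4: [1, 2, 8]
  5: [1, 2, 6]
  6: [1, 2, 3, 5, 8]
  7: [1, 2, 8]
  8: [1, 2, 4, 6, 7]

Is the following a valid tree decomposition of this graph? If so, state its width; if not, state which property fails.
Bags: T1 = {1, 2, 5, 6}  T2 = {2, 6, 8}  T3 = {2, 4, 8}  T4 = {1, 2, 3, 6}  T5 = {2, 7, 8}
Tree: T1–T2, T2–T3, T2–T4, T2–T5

A tree decomposition must satisfy three properties: every vertex lies in some bag; for every edge, both endpoints lie together in some bag; and for every vertex, the bags containing it form a connected subtree. Here edge (1,8) lies in no bag, so the decomposition is invalid.

No — edge (1,8) lies in no bag.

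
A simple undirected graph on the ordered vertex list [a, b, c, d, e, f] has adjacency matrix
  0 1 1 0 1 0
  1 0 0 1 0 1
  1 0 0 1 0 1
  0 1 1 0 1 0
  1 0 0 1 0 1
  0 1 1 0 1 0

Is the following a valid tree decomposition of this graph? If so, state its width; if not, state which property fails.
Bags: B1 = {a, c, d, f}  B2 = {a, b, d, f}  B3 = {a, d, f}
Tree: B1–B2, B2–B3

No — vertex e appears in no bag.

A tree decomposition must satisfy three properties: every vertex lies in some bag; for every edge, both endpoints lie together in some bag; and for every vertex, the bags containing it form a connected subtree. Here vertex e appears in no bag, so the decomposition is invalid.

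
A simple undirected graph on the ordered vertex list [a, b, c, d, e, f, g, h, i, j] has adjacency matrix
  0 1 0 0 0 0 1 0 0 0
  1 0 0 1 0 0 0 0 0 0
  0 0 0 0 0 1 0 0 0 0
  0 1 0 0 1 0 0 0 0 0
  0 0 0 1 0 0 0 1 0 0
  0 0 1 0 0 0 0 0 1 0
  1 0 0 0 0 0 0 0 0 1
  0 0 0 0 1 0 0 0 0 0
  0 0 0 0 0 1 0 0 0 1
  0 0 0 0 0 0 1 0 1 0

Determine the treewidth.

A width-1 tree decomposition is:
Bags: B1 = {e, h}  B2 = {d, e}  B3 = {b, d}  B4 = {a, b}  B5 = {a, g}  B6 = {g, j}  B7 = {i, j}  B8 = {f, i}  B9 = {c, f}
Tree: B1–B2, B2–B3, B3–B4, B4–B5, B5–B6, B6–B7, B7–B8, B8–B9
Each bag holds 2 vertices, so the decomposition has width 1, which upper-bounds the treewidth. Any graph with an edge has treewidth ≥ 1, and G has the edge h–e. Therefore the treewidth is 1.

1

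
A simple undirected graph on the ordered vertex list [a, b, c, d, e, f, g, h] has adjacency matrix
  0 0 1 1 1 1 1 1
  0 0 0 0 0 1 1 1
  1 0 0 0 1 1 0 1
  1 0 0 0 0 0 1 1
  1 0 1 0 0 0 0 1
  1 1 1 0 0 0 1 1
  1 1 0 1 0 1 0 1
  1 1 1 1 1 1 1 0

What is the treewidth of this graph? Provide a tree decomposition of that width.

Each bag holds 4 vertices, so the decomposition has width 3, which upper-bounds the treewidth. On the other hand G contains the 4-clique {a, d, g, h}. A clique must lie in a single bag of any decomposition, so no decomposition can have width below 3. The upper and lower bounds meet at 3, so that is the treewidth.

Treewidth 3.
One optimal decomposition is:
Bags: B1 = {a, f, g, h}  B2 = {b, f, g, h}  B3 = {a, c, f, h}  B4 = {a, c, e, h}  B5 = {a, d, g, h}
Tree: B1–B2, B1–B3, B3–B4, B1–B5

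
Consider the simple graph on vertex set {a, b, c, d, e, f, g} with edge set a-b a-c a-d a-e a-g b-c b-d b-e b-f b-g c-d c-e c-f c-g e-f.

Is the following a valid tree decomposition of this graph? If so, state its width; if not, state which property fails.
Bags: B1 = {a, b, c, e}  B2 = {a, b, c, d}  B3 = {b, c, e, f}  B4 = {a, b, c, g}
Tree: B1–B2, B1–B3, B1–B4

Yes; width 3.

Every vertex of G appears in some bag (union = {a, b, c, d, e, f, g}); every edge is covered by a bag; and for each vertex v the set of bags containing v is connected in the bag tree. The decomposition is therefore valid. The largest bag has 4 vertices, so the width is 3.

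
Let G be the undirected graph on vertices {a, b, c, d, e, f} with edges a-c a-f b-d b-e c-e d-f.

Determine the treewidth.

A width-2 tree decomposition is:
Bags: B1 = {a, c, e}  B2 = {a, b, e}  B3 = {a, b, d}  B4 = {a, d, f}
Tree: B1–B2, B2–B3, B3–B4
Every bag has size at most 3, so the width is 3 − 1 = 2 and tw(G) ≤ 2. Since a–c–e–b–d–f–a is a cycle in G, G is not acyclic. Forests are exactly the graphs of treewidth ≤ 1, so tw(G) ≥ 2. Combining the bounds, tw(G) = 2.

2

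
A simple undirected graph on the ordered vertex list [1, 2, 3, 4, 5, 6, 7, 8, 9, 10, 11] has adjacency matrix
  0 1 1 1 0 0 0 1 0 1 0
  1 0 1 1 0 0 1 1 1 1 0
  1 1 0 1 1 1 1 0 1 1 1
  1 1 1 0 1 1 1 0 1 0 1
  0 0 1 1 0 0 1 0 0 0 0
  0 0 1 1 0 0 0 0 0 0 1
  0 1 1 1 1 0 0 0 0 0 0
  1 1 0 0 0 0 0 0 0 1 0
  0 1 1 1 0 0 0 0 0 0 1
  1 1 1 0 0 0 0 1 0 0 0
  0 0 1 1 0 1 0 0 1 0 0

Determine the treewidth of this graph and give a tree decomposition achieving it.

Treewidth 3.
One optimal decomposition is:
Bags: B1 = {1, 2, 3, 4}  B2 = {2, 3, 4, 9}  B3 = {1, 2, 3, 10}  B4 = {1, 2, 8, 10}  B5 = {3, 4, 9, 11}  B6 = {3, 4, 6, 11}  B7 = {2, 3, 4, 7}  B8 = {3, 4, 5, 7}
Tree: B1–B2, B1–B3, B3–B4, B2–B5, B5–B6, B2–B7, B7–B8

Every bag has size at most 4, so the width is 4 − 1 = 3 and tw(G) ≤ 3. Conversely, {1, 2, 8, 10} is a clique of size 4, and the vertices of any clique must share a bag in every tree decomposition; so some bag has ≥ 4 vertices and tw(G) ≥ 3. Combining the bounds, tw(G) = 3.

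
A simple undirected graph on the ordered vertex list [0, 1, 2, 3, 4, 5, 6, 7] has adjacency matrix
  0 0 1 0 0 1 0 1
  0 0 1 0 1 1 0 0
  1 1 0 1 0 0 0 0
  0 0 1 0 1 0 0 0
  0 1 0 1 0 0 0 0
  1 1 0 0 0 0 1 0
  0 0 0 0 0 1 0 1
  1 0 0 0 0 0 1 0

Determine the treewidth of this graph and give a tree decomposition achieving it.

The largest bag has 3 vertices, giving width 2; this decomposition certifies tw(G) ≤ 2. The edges 3–4–1–2–3 form a cycle, so G is not a tree and its treewidth is at least 2. Hence tw(G) = 2 exactly.

Treewidth 2.
One optimal decomposition is:
Bags: B1 = {2, 3, 4}  B2 = {1, 2, 4}  B3 = {0, 1, 2}  B4 = {0, 1, 5}  B5 = {0, 5, 7}  B6 = {5, 6, 7}
Tree: B1–B2, B2–B3, B3–B4, B4–B5, B5–B6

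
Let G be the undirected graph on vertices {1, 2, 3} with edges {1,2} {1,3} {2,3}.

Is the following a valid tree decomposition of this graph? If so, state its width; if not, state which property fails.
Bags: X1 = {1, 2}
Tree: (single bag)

A tree decomposition must satisfy three properties: every vertex lies in some bag; for every edge, both endpoints lie together in some bag; and for every vertex, the bags containing it form a connected subtree. Here vertex 3 appears in no bag, so the decomposition is invalid.

No — vertex 3 appears in no bag.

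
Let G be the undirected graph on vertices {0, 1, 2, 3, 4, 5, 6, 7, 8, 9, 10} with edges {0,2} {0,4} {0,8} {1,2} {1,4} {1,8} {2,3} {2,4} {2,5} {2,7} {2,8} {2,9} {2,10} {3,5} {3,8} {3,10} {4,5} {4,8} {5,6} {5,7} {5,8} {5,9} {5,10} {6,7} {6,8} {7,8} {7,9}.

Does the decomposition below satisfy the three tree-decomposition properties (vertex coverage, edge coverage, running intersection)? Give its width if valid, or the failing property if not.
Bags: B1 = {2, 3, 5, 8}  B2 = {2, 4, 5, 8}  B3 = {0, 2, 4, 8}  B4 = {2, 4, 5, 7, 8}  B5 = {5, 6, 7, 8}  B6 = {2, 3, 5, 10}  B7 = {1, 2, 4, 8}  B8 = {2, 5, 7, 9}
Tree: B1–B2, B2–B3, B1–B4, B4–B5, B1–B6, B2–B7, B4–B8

No — bags containing vertex 4 are not connected in the tree.

A tree decomposition must satisfy three properties: every vertex lies in some bag; for every edge, both endpoints lie together in some bag; and for every vertex, the bags containing it form a connected subtree. Here bags containing vertex 4 are not connected in the tree, so the decomposition is invalid.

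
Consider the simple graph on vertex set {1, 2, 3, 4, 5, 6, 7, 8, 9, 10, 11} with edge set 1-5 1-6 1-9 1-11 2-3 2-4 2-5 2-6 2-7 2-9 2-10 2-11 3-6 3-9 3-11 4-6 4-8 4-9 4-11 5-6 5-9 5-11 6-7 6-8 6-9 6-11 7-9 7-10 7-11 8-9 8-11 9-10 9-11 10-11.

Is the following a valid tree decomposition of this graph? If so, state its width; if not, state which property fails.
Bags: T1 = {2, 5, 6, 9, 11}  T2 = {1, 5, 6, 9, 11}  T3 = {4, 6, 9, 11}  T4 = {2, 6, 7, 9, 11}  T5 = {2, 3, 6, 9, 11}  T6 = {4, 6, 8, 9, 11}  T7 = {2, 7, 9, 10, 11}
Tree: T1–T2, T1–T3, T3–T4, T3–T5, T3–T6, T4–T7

A tree decomposition must satisfy three properties: every vertex lies in some bag; for every edge, both endpoints lie together in some bag; and for every vertex, the bags containing it form a connected subtree. Here edge (2,4) lies in no bag, so the decomposition is invalid.

No — edge (2,4) lies in no bag.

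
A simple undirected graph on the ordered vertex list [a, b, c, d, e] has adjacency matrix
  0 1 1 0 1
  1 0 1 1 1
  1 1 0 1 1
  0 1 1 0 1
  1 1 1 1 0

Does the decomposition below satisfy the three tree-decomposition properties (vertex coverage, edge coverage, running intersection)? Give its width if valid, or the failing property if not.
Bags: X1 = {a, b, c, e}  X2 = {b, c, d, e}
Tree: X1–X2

Yes; width 3.

Every vertex of G appears in some bag (union = {a, b, c, d, e}); every edge is covered by a bag; and for each vertex v the set of bags containing v is connected in the bag tree. The decomposition is therefore valid. The largest bag has 4 vertices, so the width is 3.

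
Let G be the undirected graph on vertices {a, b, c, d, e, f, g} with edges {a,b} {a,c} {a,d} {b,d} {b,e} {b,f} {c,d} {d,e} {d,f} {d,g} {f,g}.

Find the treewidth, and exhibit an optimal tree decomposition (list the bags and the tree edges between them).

Each bag holds 3 vertices, so the decomposition has width 2, which upper-bounds the treewidth. For the lower bound, the 3 vertices {d, f, g} are pairwise adjacent, and any tree decomposition puts a clique entirely inside one bag — forcing width ≥ 2. Combining the bounds, tw(G) = 2.

Treewidth 2.
One such decomposition:
Bags: B1 = {a, b, d}  B2 = {a, c, d}  B3 = {b, d, f}  B4 = {b, d, e}  B5 = {d, f, g}
Tree: B1–B2, B1–B3, B3–B4, B3–B5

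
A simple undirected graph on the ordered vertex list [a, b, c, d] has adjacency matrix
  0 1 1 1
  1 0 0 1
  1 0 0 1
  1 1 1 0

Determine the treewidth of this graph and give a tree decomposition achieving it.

Treewidth 2.
Bags: B1 = {a, c, d}  B2 = {a, b, d}
Tree: B1–B2

Every bag has size at most 3, so the width is 3 − 1 = 2 and tw(G) ≤ 2. Conversely, {a, c, d} is a clique of size 3, and the vertices of any clique must share a bag in every tree decomposition; so some bag has ≥ 3 vertices and tw(G) ≥ 2. Therefore the treewidth is 2.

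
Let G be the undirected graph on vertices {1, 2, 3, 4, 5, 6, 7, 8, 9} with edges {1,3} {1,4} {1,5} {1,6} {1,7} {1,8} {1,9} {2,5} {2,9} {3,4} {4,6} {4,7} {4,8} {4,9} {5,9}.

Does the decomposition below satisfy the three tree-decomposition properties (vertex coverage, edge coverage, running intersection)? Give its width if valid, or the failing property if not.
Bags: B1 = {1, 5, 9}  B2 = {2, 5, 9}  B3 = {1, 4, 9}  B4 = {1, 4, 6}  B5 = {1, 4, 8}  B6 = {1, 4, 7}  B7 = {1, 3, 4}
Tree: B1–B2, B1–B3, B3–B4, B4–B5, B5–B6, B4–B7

Every vertex of G appears in some bag (union = {1, 2, 3, 4, 5, 6, 7, 8, 9}); every edge is covered by a bag; and for each vertex v the set of bags containing v is connected in the bag tree. The decomposition is therefore valid. The largest bag has 3 vertices, so the width is 2.

Yes; width 2.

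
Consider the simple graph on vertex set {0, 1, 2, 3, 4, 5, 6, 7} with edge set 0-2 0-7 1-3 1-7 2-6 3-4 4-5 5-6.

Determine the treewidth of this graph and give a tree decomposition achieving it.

Every bag has size at most 3, so the width is 3 − 1 = 2 and tw(G) ≤ 2. The edges 2–6–5–4–3–1–7–0–2 form a cycle, so G is not a tree and its treewidth is at least 2. Hence tw(G) = 2 exactly.

Treewidth 2.
One such decomposition:
Bags: B1 = {2, 5, 6}  B2 = {2, 4, 5}  B3 = {2, 3, 4}  B4 = {1, 2, 3}  B5 = {1, 2, 7}  B6 = {0, 2, 7}
Tree: B1–B2, B2–B3, B3–B4, B4–B5, B5–B6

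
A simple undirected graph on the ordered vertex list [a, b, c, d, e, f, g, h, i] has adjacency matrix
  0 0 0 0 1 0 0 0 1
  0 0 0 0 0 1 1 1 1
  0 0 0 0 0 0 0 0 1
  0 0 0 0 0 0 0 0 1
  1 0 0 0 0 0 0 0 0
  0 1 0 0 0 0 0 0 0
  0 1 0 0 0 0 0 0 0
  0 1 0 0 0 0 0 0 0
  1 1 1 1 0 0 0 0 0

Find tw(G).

A width-1 tree decomposition is:
Bags: B1 = {b, i}  B2 = {d, i}  B3 = {a, i}  B4 = {b, g}  B5 = {b, h}  B6 = {a, e}  B7 = {c, i}  B8 = {b, f}
Tree: B1–B2, B1–B3, B1–B4, B1–B5, B3–B6, B3–B7, B4–B8
The largest bag has 2 vertices, giving width 1; this decomposition certifies tw(G) ≤ 1. G has an edge, so its treewidth is at least 1. Combining the bounds, tw(G) = 1.

1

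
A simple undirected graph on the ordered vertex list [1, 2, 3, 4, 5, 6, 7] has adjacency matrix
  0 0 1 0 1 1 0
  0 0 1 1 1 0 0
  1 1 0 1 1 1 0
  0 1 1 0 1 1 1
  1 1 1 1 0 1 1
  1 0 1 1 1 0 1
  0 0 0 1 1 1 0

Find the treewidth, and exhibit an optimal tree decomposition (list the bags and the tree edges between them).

Each bag holds 4 vertices, so the decomposition has width 3, which upper-bounds the treewidth. For the lower bound, the 4 vertices {1, 3, 5, 6} are pairwise adjacent, and any tree decomposition puts a clique entirely inside one bag — forcing width ≥ 3. Therefore the treewidth is 3.

Treewidth 3.
Bags: B1 = {4, 5, 6, 7}  B2 = {3, 4, 5, 6}  B3 = {2, 3, 4, 5}  B4 = {1, 3, 5, 6}
Tree: B1–B2, B2–B3, B2–B4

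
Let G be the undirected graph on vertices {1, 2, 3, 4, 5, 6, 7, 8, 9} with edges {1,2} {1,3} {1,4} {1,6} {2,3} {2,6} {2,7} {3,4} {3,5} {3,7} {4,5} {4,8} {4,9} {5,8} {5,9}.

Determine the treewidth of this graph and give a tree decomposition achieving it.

The largest bag has 3 vertices, giving width 2; this decomposition certifies tw(G) ≤ 2. Conversely, {4, 5, 8} is a clique of size 3, and the vertices of any clique must share a bag in every tree decomposition; so some bag has ≥ 3 vertices and tw(G) ≥ 2. Hence tw(G) = 2 exactly.

Treewidth 2.
One optimal decomposition is:
Bags: B1 = {3, 4, 5}  B2 = {4, 5, 8}  B3 = {1, 3, 4}  B4 = {1, 2, 3}  B5 = {2, 3, 7}  B6 = {1, 2, 6}  B7 = {4, 5, 9}
Tree: B1–B2, B1–B3, B3–B4, B4–B5, B4–B6, B2–B7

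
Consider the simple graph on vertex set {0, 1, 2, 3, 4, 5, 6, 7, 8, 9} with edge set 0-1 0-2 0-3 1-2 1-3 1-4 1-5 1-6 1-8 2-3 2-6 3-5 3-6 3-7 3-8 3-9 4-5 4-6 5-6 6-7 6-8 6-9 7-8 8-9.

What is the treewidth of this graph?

A width-3 tree decomposition is:
Bags: B1 = {1, 3, 6, 8}  B2 = {1, 2, 3, 6}  B3 = {0, 1, 2, 3}  B4 = {3, 6, 8, 9}  B5 = {1, 3, 5, 6}  B6 = {3, 6, 7, 8}  B7 = {1, 4, 5, 6}
Tree: B1–B2, B2–B3, B1–B4, B2–B5, B4–B6, B5–B7
Every bag has size at most 4, so the width is 4 − 1 = 3 and tw(G) ≤ 3. For the lower bound, the 4 vertices {0, 1, 2, 3} are pairwise adjacent, and any tree decomposition puts a clique entirely inside one bag — forcing width ≥ 3. Combining the bounds, tw(G) = 3.

3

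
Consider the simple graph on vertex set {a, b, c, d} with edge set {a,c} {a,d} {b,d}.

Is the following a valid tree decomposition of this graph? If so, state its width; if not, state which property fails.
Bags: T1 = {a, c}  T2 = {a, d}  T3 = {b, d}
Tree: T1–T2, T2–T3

Every vertex of G appears in some bag (union = {a, b, c, d}); every edge is covered by a bag; and for each vertex v the set of bags containing v is connected in the bag tree. The decomposition is therefore valid. The largest bag has 2 vertices, so the width is 1.

Yes; width 1.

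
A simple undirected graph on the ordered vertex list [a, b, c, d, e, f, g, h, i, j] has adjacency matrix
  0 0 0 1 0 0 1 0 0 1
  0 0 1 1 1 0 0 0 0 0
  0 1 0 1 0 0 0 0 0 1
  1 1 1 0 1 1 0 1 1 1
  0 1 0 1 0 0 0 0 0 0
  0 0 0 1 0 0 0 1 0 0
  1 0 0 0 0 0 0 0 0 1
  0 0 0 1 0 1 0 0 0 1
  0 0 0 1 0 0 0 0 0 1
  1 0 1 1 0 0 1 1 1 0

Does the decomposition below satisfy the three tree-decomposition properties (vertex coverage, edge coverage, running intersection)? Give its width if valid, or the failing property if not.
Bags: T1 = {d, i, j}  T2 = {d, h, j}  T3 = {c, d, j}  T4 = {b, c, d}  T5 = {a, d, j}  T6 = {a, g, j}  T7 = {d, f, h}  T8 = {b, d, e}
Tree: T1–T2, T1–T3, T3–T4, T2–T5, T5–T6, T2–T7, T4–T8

Yes; width 2.

Checking the three conditions: (i) the bags cover all of {a, b, c, d, e, f, g, h, i, j}; (ii) for each edge, some bag contains both endpoints; (iii) the bags containing any fixed vertex form a subtree. All hold, so the decomposition is valid with width 3 − 1 = 2.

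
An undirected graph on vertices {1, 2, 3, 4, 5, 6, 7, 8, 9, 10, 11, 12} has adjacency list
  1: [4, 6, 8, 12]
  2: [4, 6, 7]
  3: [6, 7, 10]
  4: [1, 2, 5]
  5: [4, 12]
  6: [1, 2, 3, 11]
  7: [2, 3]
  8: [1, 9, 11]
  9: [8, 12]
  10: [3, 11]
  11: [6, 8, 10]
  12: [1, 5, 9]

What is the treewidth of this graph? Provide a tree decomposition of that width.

The largest bag has 4 vertices, giving width 3; this decomposition certifies tw(G) ≤ 3. For the lower bound: the 4 vertex sets {3,7,10}, {2}, {6}, {1,4,8,11} are disjoint, each induces a connected subgraph, and every pair is joined by at least one edge of G. Contracting each set to a single vertex therefore yields K_{4} as a minor, and since treewidth is minor-monotone, tw(G) ≥ tw(K_{4}) = 3. Therefore the treewidth is 3.

Treewidth 3.
Bags: B1 = {2, 3, 7, 10}  B2 = {2, 3, 6, 10}  B3 = {2, 6, 10, 11}  B4 = {2, 4, 6, 11}  B5 = {1, 4, 6, 11}  B6 = {1, 4, 8, 11}  B7 = {1, 4, 5, 8}  B8 = {1, 5, 8, 12}  B9 = {5, 8, 9, 12}
Tree: B1–B2, B2–B3, B3–B4, B4–B5, B5–B6, B6–B7, B7–B8, B8–B9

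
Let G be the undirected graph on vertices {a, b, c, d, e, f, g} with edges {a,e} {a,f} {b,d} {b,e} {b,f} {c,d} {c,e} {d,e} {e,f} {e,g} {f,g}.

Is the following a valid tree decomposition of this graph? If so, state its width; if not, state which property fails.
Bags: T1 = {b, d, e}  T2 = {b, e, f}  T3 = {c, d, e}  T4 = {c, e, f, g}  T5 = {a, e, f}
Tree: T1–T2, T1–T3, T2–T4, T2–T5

No — bags containing vertex c are not connected in the tree.

A tree decomposition must satisfy three properties: every vertex lies in some bag; for every edge, both endpoints lie together in some bag; and for every vertex, the bags containing it form a connected subtree. Here bags containing vertex c are not connected in the tree, so the decomposition is invalid.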